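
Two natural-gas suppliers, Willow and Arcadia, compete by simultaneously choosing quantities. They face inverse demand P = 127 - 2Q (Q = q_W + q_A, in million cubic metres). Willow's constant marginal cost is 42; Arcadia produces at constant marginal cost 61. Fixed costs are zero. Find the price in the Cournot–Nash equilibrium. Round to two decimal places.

76.67

Willow's profit: π_W = (127 - 2Q)q_W - (42q_W). Setting ∂π_W/∂q_W = 0: 85 - 4q_W - 2(q_A) = 0.
Arcadia's profit: π_A = (127 - 2Q)q_A - (61q_A). Setting ∂π_A/∂q_A = 0: 66 - 4q_A - 2(q_W) = 0.
Best responses: q_W = (85 - 2q_A)/4, q_A = (66 - 2q_W)/4.
Solving the pair: q_W = 52/3, q_A = 47/6.
Total output Q = 151/6, so price P = 127 - 2·(151/6) = 230/3.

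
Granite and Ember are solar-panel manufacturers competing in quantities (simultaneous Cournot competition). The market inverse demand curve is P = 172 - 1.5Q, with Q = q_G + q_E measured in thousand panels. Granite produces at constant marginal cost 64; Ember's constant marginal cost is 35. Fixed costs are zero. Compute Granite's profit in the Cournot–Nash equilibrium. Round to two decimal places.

Granite's profit: π_G = (172 - 1.5Q)q_G - (64q_G). Setting ∂π_G/∂q_G = 0: 108 - 3q_G - (3/2)(q_E) = 0.
Ember's profit: π_E = (172 - 1.5Q)q_E - (35q_E). Setting ∂π_E/∂q_E = 0: 137 - 3q_E - (3/2)(q_G) = 0.
Rearranging gives the reaction functions q_G = (108 - (3/2)q_E)/3 and q_E = (137 - (3/2)q_G)/3.
Substituting one into the other gives q_G = 158/9 and q_E = 332/9.
Price P = 172 - (3/2)·(490/9) = 271/3.
Granite's profit: (271/3 - 64)·(158/9) = 462.2963.

462.30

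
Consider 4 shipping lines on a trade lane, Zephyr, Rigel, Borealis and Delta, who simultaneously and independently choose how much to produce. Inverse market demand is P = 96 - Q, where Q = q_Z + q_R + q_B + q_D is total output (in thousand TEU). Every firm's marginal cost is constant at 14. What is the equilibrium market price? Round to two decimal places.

30.40

Each firm earns π_i = (96 - Q)q_i - 14q_i.
Setting ∂π_i/∂q_i = 0 with rivals' quantities fixed: 82 - 2q_i - Σ_{j≠i} q_j = 0.
By symmetry each firm produces the same amount; substituting Σ_{j≠i} q_j = 3q_i yields q_i = 82/5.
Total output Q = 328/5, so price P = 96 - 328/5 = 152/5.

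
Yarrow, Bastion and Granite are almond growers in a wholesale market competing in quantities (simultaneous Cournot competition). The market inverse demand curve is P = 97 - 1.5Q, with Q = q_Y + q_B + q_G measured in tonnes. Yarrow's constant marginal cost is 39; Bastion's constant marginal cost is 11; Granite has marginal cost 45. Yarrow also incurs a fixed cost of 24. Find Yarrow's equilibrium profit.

30

Yarrow's profit: π_Y = (97 - 1.5Q)q_Y - (39q_Y). Setting ∂π_Y/∂q_Y = 0: 58 - 3q_Y - (3/2)(q_B + q_G) = 0.
Bastion's first-order condition: 86 - 3q_B - (3/2)(q_Y + q_G) = 0.
Granite's profit: π_G = (97 - 1.5Q)q_G - (45q_G). Setting ∂π_G/∂q_G = 0: 52 - 3q_G - (3/2)(q_Y + q_B) = 0.
Summing all 3 equations gives 196 − 6Q = 0, hence Q = 98/3.
Back-substituting: q_Y = (58 − 49)/(3/2) = 6, q_B = (86 − 49)/(3/2) = 74/3, q_G = (52 − 49)/(3/2) = 2.
Price P = 97 - (3/2)·(98/3) = 48.
Yarrow's profit: (48 - 39)·6 - 24 = 30.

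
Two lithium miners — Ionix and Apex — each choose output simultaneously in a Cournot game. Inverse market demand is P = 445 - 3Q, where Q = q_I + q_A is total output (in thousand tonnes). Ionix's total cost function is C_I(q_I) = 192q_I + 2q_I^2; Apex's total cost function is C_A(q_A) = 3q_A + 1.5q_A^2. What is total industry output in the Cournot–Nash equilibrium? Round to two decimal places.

Ionix's profit: π_I = (445 - 3Q)q_I - (192q_I + 2q_I²). Setting ∂π_I/∂q_I = 0: 253 - 10q_I - 3(q_A) = 0.
Apex's first-order condition: 442 - 9q_A - 3(q_I) = 0.
Best responses: q_I = (253 - 3q_A)/10, q_A = (442 - 3q_I)/9.
Substituting one into the other gives q_I = 317/27 and q_A = 45.1975.
Total output Q = 317/27 + 45.1975 = 56.9383.

56.94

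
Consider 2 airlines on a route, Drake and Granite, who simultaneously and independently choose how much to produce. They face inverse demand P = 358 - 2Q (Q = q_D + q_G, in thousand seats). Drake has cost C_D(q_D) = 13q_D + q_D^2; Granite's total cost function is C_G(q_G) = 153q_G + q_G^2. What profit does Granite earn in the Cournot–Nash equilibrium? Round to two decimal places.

Drake's profit: π_D = (358 - 2Q)q_D - (13q_D + q_D²). Setting ∂π_D/∂q_D = 0: 345 - 6q_D - 2(q_G) = 0.
Granite's profit: π_G = (358 - 2Q)q_G - (153q_G + q_G²). Setting ∂π_G/∂q_G = 0: 205 - 6q_G - 2(q_D) = 0.
Rearranging gives the reaction functions q_D = (345 - 2q_G)/6 and q_G = (205 - 2q_D)/6.
Substituting one into the other gives q_D = 415/8 and q_G = 135/8.
Price P = 358 - 2·(275/4) = 441/2.
Granite's profit: (441/2)·(135/8) - 153·(135/8) - (135/8)² = 854.2969.

854.30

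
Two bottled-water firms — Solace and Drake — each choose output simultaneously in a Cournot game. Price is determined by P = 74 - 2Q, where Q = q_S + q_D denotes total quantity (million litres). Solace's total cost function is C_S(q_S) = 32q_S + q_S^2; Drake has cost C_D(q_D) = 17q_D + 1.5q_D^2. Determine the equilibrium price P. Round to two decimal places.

Solace's profit: π_S = (74 - 2Q)q_S - (32q_S + q_S²). Setting ∂π_S/∂q_S = 0: 42 - 6q_S - 2(q_D) = 0.
Drake's first-order condition: 57 - 7q_D - 2(q_S) = 0.
Best responses: q_S = (42 - 2q_D)/6, q_D = (57 - 2q_S)/7.
Substituting one into the other gives q_S = 90/19 and q_D = 129/19.
Total output Q = 219/19, so price P = 74 - 2·(219/19) = 968/19.

50.95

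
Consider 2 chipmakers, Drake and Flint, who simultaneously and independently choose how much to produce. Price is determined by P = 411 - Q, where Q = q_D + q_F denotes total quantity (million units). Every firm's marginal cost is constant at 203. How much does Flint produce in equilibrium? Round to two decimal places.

69.33

A representative firm's profit is π_i = q_i(411 - Q) - 203q_i.
First-order condition (treating rivals' output as given): 208 - 2q_i - q_j = 0.
By symmetry each firm produces the same amount; substituting q_j = q_i yields q_i = 208/3.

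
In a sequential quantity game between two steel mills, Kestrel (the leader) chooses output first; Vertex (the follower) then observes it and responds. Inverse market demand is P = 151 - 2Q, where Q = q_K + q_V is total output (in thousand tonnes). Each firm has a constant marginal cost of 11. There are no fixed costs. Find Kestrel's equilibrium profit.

1225

Solve by backward induction. Given q_K, the follower Vertex maximises π_V = (151 - 2q_K - 2q_V)q_V - 11q_V.
Setting the follower's marginal profit to zero, 140 - 2q_K - 4q_V = 0, i.e. q_V = (140 - 2q_K)/4.
Kestrel substitutes q_V(q_K) into its own profit: π_K = q_K(151 - 2q_K - (140 - 2q_K)/2) - 11q_K = (81 - q_K)q_K - 11q_K.
The leader's first-order condition 70 - 2q_K = 0 yields q_K = 35.
Then q_V = (140 - 2·35)/4 = 35/2.
Price P = 151 - 2·(105/2) = 46.
Kestrel's profit: (46 - 11)·35 = 1225.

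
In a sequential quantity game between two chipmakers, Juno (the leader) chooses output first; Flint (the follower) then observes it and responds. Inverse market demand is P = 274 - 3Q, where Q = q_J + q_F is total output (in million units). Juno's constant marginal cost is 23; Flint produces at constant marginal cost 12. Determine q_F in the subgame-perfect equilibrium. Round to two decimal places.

Solve by backward induction. Given q_J, the follower Flint maximises π_F = (274 - 3q_J - 3q_F)q_F - 12q_F.
Setting the follower's marginal profit to zero, 262 - 3q_J - 6q_F = 0, i.e. q_F = (262 - 3q_J)/6.
Juno substitutes q_F(q_J) into its own profit: π_J = q_J(274 - 3q_J - (262 - 3q_J)/2) - 23q_J = (143 - (3/2)q_J)q_J - 23q_J.
Leader FOC: 120 - 3q_J = 0, so q_J = 40.
Then q_F = (262 - 3·40)/6 = 71/3.

23.67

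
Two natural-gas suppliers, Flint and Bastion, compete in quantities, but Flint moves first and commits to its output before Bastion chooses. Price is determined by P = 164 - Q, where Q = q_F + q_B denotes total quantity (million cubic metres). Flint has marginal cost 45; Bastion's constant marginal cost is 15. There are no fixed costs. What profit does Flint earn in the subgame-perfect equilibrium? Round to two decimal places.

The follower Bastion best-responds to any q_F: π_B = (164 - Q)q_B - 15q_B.
∂π_B/∂q_B = 149 - q_F - 2q_B = 0 gives the reaction function q_B = (149 - q_F)/2.
Flint substitutes q_B(q_F) into its own profit: π_F = q_F(164 - q_F - (149 - q_F)/2) - 45q_F = (179/2 - (1/2)q_F)q_F - 45q_F.
Leader FOC: 89/2 - q_F = 0, so q_F = 89/2.
Then q_B = (149 - 89/2)/2 = 209/4.
Price P = 164 - 387/4 = 269/4.
Flint's profit: (269/4 - 45)·(89/2) = 990.1250.

990.13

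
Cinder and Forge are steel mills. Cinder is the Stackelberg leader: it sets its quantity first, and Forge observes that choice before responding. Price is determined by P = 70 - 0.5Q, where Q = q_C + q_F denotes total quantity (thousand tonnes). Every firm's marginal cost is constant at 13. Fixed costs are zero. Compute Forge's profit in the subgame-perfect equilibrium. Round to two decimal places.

406.13

The follower Forge best-responds to any q_C: π_F = (70 - 0.5Q)q_F - 13q_F.
Setting the follower's marginal profit to zero, 57 - (1/2)q_C - q_F = 0, i.e. q_F = (57 - (1/2)q_C).
Cinder substitutes q_F(q_C) into its own profit: π_C = q_C(70 - (1/2)q_C - (57 - (1/2)q_C)/2) - 13q_C = (83/2 - (1/4)q_C)q_C - 13q_C.
Leader FOC: 57/2 - (1/2)q_C = 0, so q_C = 57.
Then q_F = (57 - (1/2)·57) = 57/2.
Price P = 70 - (1/2)·(171/2) = 109/4.
Forge's profit: (109/4 - 13)·(57/2) = 406.1250.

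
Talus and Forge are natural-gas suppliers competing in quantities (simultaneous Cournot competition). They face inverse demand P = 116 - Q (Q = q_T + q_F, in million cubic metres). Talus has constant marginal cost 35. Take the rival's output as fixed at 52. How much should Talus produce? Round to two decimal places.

With the rival's output fixed at 52, Talus's profit is π_T = (116 - 52 - q_T)q_T - (35q_T) = (64 - q_T)q_T - (35q_T).
∂π_T/∂q_T = 29 - 2q_T = 0, so q_T = 29/2.

14.50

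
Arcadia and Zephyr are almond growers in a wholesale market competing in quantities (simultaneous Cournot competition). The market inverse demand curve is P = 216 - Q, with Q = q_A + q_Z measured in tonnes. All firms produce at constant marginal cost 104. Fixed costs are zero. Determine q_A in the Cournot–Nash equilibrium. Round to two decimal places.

A representative firm's profit is π_i = q_i(216 - Q) - 104q_i.
First-order condition (treating rivals' output as given): 112 - 2q_i - q_j = 0.
By symmetry each firm produces the same amount; substituting q_j = q_i yields q_i = 112/3.

37.33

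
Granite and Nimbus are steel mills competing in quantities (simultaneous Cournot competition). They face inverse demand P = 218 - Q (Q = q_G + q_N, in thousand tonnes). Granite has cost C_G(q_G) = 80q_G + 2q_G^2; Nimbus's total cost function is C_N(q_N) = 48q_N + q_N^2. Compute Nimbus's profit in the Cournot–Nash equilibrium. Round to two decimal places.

2941.11

Granite's profit: π_G = (218 - Q)q_G - (80q_G + 2q_G²). Setting ∂π_G/∂q_G = 0: 138 - 6q_G - (q_N) = 0.
Nimbus's first-order condition: 170 - 4q_N - (q_G) = 0.
So q_G = (138 - q_N)/6 and q_N = (170 - q_G)/4.
Solving the pair: q_G = 382/23, q_N = 882/23.
Price P = 218 - 1264/23 = 163.0435.
Nimbus's profit: 163.0435·(882/23) - 48·(882/23) - (882/23)² = 2941.1115.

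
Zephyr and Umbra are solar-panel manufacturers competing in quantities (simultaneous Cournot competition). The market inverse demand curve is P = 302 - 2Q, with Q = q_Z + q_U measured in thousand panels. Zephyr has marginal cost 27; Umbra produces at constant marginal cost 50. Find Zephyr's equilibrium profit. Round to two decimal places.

Zephyr's profit: π_Z = (302 - 2Q)q_Z - (27q_Z). Setting ∂π_Z/∂q_Z = 0: 275 - 4q_Z - 2(q_U) = 0.
Umbra's profit: π_U = (302 - 2Q)q_U - (50q_U). Setting ∂π_U/∂q_U = 0: 252 - 4q_U - 2(q_Z) = 0.
Best responses: q_Z = (275 - 2q_U)/4, q_U = (252 - 2q_Z)/4.
Substituting one into the other gives q_Z = 149/3 and q_U = 229/6.
Price P = 302 - 2·(527/6) = 379/3.
Zephyr's profit: (379/3 - 27)·(149/3) = 4933.5556.

4933.56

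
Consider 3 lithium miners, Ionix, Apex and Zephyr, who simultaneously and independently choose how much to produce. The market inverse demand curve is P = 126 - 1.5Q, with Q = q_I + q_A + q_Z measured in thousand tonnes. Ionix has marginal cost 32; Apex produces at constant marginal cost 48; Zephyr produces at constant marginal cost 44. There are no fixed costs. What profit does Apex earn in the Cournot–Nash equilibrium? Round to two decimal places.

140.17

Ionix's profit: π_I = (126 - 1.5Q)q_I - (32q_I). Setting ∂π_I/∂q_I = 0: 94 - 3q_I - (3/2)(q_A + q_Z) = 0.
Apex's profit: π_A = (126 - 1.5Q)q_A - (48q_A). Setting ∂π_A/∂q_A = 0: 78 - 3q_A - (3/2)(q_I + q_Z) = 0.
Zephyr's profit: π_Z = (126 - 1.5Q)q_Z - (44q_Z). Setting ∂π_Z/∂q_Z = 0: 82 - 3q_Z - (3/2)(q_I + q_A) = 0.
Adding the 3 first-order conditions: 254 − 6Q = 0, so Q = 127/3.
Back-substituting: q_I = (94 − 127/2)/(3/2) = 61/3, q_A = (78 − 127/2)/(3/2) = 29/3, q_Z = (82 − 127/2)/(3/2) = 37/3.
Price P = 126 - (3/2)·(127/3) = 125/2.
Apex's profit: (125/2 - 48)·(29/3) = 841/6.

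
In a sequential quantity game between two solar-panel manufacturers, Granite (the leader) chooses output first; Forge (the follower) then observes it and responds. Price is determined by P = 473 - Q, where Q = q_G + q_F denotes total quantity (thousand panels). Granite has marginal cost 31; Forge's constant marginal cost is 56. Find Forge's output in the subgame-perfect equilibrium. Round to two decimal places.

91.75

The follower Forge best-responds to any q_G: π_F = (473 - Q)q_F - 56q_F.
∂π_F/∂q_F = 417 - q_G - 2q_F = 0 gives the reaction function q_F = (417 - q_G)/2.
The leader anticipates this reaction. Substituting into P = 473 - Q gives P = 529/2 - (1/2)q_G, so π_G = (529/2 - (1/2)q_G)q_G - 31q_G.
Leader FOC: 467/2 - q_G = 0, so q_G = 467/2.
Then q_F = (417 - 467/2)/2 = 367/4.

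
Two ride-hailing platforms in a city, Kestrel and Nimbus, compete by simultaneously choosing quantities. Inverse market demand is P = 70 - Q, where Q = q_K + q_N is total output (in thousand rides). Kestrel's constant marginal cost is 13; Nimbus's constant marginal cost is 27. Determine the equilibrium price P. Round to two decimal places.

Kestrel's profit: π_K = (70 - Q)q_K - (13q_K). Setting ∂π_K/∂q_K = 0: 57 - 2q_K - (q_N) = 0.
Nimbus's first-order condition: 43 - 2q_N - (q_K) = 0.
Rearranging gives the reaction functions q_K = (57 - q_N)/2 and q_N = (43 - q_K)/2.
Substituting one into the other gives q_K = 71/3 and q_N = 29/3.
Total output Q = 100/3, so price P = 70 - 100/3 = 110/3.

36.67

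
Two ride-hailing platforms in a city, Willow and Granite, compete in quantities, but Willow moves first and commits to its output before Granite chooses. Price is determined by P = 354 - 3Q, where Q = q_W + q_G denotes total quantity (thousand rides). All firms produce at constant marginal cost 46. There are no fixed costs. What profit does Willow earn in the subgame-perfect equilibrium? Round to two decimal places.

3952.67

Solve by backward induction. Given q_W, the follower Granite maximises π_G = (354 - 3q_W - 3q_G)q_G - 46q_G.
Follower FOC: 308 - 3q_W - 6q_G = 0, so q_G(q_W) = (308 - 3q_W)/6.
The leader anticipates this reaction. Substituting into P = 354 - 3Q gives P = 200 - (3/2)q_W, so π_W = (200 - (3/2)q_W)q_W - 46q_W.
The leader's first-order condition 154 - 3q_W = 0 yields q_W = 154/3.
Then q_G = (308 - 3·(154/3))/6 = 77/3.
Price P = 354 - 3·77 = 123.
Willow's profit: (123 - 46)·(154/3) = 3952.6667.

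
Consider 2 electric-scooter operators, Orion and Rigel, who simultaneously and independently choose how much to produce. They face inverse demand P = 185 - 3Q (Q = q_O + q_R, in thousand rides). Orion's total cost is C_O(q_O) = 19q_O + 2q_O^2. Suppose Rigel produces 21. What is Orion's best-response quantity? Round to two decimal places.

With the rival's output fixed at 21, Orion's profit is π_O = (185 - 3·21 - 3q_O)q_O - (19q_O + 2q_O²) = (122 - 3q_O)q_O - (19q_O + 2q_O²).
∂π_O/∂q_O = 103 - 10q_O = 0, so q_O = 103/10.

10.30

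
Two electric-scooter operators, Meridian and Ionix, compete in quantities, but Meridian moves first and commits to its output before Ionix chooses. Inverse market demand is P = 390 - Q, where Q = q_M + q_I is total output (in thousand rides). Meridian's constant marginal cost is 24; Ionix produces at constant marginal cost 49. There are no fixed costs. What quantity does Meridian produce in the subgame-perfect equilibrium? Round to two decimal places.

The follower Ionix best-responds to any q_M: π_I = (390 - Q)q_I - 49q_I.
Follower FOC: 341 - q_M - 2q_I = 0, so q_I(q_M) = (341 - q_M)/2.
The leader anticipates this reaction. Substituting into P = 390 - Q gives P = 439/2 - (1/2)q_M, so π_M = (439/2 - (1/2)q_M)q_M - 24q_M.
Leader FOC: 391/2 - q_M = 0, so q_M = 391/2.
Then q_I = (341 - 391/2)/2 = 291/4.

195.50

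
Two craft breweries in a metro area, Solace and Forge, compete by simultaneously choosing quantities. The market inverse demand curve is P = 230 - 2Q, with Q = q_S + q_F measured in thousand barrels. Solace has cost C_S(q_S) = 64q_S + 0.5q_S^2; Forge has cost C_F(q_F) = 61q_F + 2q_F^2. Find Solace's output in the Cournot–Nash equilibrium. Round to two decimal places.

27.50

Solace's profit: π_S = (230 - 2Q)q_S - (64q_S + (1/2)q_S²). Setting ∂π_S/∂q_S = 0: 166 - 5q_S - 2(q_F) = 0.
Forge's profit: π_F = (230 - 2Q)q_F - (61q_F + 2q_F²). Setting ∂π_F/∂q_F = 0: 169 - 8q_F - 2(q_S) = 0.
So q_S = (166 - 2q_F)/5 and q_F = (169 - 2q_S)/8.
Substituting one into the other gives q_S = 55/2 and q_F = 57/4.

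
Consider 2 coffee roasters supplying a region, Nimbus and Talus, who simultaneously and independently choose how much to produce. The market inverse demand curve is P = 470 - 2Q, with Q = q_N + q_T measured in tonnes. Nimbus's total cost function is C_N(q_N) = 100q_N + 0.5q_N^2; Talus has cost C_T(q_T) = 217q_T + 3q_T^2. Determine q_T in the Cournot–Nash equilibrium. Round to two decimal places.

Nimbus's profit: π_N = (470 - 2Q)q_N - (100q_N + (1/2)q_N²). Setting ∂π_N/∂q_N = 0: 370 - 5q_N - 2(q_T) = 0.
Talus's profit: π_T = (470 - 2Q)q_T - (217q_T + 3q_T²). Setting ∂π_T/∂q_T = 0: 253 - 10q_T - 2(q_N) = 0.
So q_N = (370 - 2q_T)/5 and q_T = (253 - 2q_N)/10.
Solving the pair: q_N = 1597/23, q_T = 525/46.

11.41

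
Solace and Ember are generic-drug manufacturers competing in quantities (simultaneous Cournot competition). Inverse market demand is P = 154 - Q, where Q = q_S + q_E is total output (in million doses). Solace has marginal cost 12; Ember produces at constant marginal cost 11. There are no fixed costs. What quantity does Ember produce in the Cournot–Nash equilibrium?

Solace's profit: π_S = (154 - Q)q_S - (12q_S). Setting ∂π_S/∂q_S = 0: 142 - 2q_S - (q_E) = 0.
Ember's first-order condition: 143 - 2q_E - (q_S) = 0.
Best responses: q_S = (142 - q_E)/2, q_E = (143 - q_S)/2.
Substituting one into the other gives q_S = 47 and q_E = 48.

48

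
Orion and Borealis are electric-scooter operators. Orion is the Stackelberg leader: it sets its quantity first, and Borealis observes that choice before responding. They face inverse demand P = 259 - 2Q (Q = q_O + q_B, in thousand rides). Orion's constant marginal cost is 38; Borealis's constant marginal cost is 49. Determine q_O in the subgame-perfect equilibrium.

58

Solve by backward induction. Given q_O, the follower Borealis maximises π_B = (259 - 2q_O - 2q_B)q_B - 49q_B.
Setting the follower's marginal profit to zero, 210 - 2q_O - 4q_B = 0, i.e. q_B = (210 - 2q_O)/4.
Orion substitutes q_B(q_O) into its own profit: π_O = q_O(259 - 2q_O - (210 - 2q_O)/2) - 38q_O = (154 - q_O)q_O - 38q_O.
Maximising: ∂π_O/∂q_O = 116 - 2q_O = 0, giving q_O = 58.
Then q_B = (210 - 2·58)/4 = 47/2.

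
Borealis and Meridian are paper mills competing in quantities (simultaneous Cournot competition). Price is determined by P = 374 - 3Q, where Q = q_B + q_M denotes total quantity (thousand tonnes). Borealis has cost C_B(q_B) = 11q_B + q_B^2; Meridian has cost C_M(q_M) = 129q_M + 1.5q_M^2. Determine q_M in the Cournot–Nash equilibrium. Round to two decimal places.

Borealis's profit: π_B = (374 - 3Q)q_B - (11q_B + q_B²). Setting ∂π_B/∂q_B = 0: 363 - 8q_B - 3(q_M) = 0.
Meridian's profit: π_M = (374 - 3Q)q_M - (129q_M + (3/2)q_M²). Setting ∂π_M/∂q_M = 0: 245 - 9q_M - 3(q_B) = 0.
So q_B = (363 - 3q_M)/8 and q_M = (245 - 3q_B)/9.
Solving the pair: q_B = 844/21, q_M = 871/63.

13.83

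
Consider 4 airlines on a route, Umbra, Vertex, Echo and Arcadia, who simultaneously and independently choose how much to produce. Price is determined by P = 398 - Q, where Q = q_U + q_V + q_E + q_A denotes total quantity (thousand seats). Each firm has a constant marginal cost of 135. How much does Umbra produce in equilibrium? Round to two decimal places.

A representative firm's profit is π_i = q_i(398 - Q) - 135q_i.
First-order condition (treating rivals' output as given): 263 - 2q_i - Σ_{j≠i} q_j = 0.
By symmetry each firm produces the same amount; substituting Σ_{j≠i} q_j = 3q_i yields q_i = 263/5.

52.60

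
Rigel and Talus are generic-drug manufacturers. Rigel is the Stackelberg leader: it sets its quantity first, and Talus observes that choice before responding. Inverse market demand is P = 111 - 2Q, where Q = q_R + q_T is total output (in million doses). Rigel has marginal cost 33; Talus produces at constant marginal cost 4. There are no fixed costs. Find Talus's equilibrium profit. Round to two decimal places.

850.78

Solve by backward induction. Given q_R, the follower Talus maximises π_T = (111 - 2q_R - 2q_T)q_T - 4q_T.
Setting the follower's marginal profit to zero, 107 - 2q_R - 4q_T = 0, i.e. q_T = (107 - 2q_R)/4.
Rigel substitutes q_T(q_R) into its own profit: π_R = q_R(111 - 2q_R - (107 - 2q_R)/2) - 33q_R = (115/2 - q_R)q_R - 33q_R.
Maximising: ∂π_R/∂q_R = 49/2 - 2q_R = 0, giving q_R = 49/4.
Then q_T = (107 - 2·(49/4))/4 = 165/8.
Price P = 111 - 2·(263/8) = 181/4.
Talus's profit: (181/4 - 4)·(165/8) = 850.7813.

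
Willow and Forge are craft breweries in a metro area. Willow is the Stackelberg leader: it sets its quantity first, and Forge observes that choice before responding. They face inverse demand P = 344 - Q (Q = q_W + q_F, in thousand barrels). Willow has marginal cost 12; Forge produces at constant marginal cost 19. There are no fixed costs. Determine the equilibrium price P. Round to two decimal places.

The follower Forge best-responds to any q_W: π_F = (344 - Q)q_F - 19q_F.
∂π_F/∂q_F = 325 - q_W - 2q_F = 0 gives the reaction function q_F = (325 - q_W)/2.
Willow substitutes q_F(q_W) into its own profit: π_W = q_W(344 - q_W - (325 - q_W)/2) - 12q_W = (363/2 - (1/2)q_W)q_W - 12q_W.
Maximising: ∂π_W/∂q_W = 339/2 - q_W = 0, giving q_W = 339/2.
Then q_F = (325 - 339/2)/2 = 311/4.
Total output Q = 989/4, so price P = 344 - 989/4 = 387/4.

96.75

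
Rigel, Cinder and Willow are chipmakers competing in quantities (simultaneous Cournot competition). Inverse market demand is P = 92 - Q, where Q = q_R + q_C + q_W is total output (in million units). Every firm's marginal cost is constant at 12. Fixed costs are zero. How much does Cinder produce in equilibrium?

Each firm earns π_i = (92 - Q)q_i - 12q_i.
First-order condition (treating rivals' output as given): 80 - 2q_i - Σ_{j≠i} q_j = 0.
With identical firms every q_j equals q_i, so Σ_{j≠i} q_j = 2q_i and 80 = 4q_i, giving q_i = 20.

20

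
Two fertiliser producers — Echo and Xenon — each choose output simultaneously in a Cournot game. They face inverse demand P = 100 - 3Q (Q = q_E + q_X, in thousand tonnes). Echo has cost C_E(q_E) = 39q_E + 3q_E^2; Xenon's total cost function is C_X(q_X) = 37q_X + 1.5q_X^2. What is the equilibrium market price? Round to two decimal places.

Echo's profit: π_E = (100 - 3Q)q_E - (39q_E + 3q_E²). Setting ∂π_E/∂q_E = 0: 61 - 12q_E - 3(q_X) = 0.
Xenon's first-order condition: 63 - 9q_X - 3(q_E) = 0.
Rearranging gives the reaction functions q_E = (61 - 3q_X)/12 and q_X = (63 - 3q_E)/9.
Solving the pair: q_E = 40/11, q_X = 191/33.
Total output Q = 311/33, so price P = 100 - 3·(311/33) = 789/11.

71.73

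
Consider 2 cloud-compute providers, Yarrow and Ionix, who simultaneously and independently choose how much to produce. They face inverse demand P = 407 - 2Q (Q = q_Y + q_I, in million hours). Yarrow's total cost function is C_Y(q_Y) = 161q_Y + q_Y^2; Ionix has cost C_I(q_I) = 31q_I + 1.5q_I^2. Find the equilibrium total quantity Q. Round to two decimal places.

71.95

Yarrow's profit: π_Y = (407 - 2Q)q_Y - (161q_Y + q_Y²). Setting ∂π_Y/∂q_Y = 0: 246 - 6q_Y - 2(q_I) = 0.
Ionix's first-order condition: 376 - 7q_I - 2(q_Y) = 0.
So q_Y = (246 - 2q_I)/6 and q_I = (376 - 2q_Y)/7.
Solving the pair: q_Y = 485/19, q_I = 882/19.
Total output Q = 485/19 + 882/19 = 1367/19.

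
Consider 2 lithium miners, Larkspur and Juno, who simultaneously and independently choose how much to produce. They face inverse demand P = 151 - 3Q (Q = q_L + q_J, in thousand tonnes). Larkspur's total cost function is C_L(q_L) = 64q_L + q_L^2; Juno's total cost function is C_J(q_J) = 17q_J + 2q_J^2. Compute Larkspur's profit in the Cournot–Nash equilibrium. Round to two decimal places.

173.79

Larkspur's profit: π_L = (151 - 3Q)q_L - (64q_L + q_L²). Setting ∂π_L/∂q_L = 0: 87 - 8q_L - 3(q_J) = 0.
Juno's profit: π_J = (151 - 3Q)q_J - (17q_J + 2q_J²). Setting ∂π_J/∂q_J = 0: 134 - 10q_J - 3(q_L) = 0.
Rearranging gives the reaction functions q_L = (87 - 3q_J)/8 and q_J = (134 - 3q_L)/10.
Substituting one into the other gives q_L = 468/71 and q_J = 811/71.
Price P = 151 - 3·(1279/71) = 96.9577.
Larkspur's profit: 96.9577·(468/71) - 64·(468/71) - (468/71)² = 173.7941.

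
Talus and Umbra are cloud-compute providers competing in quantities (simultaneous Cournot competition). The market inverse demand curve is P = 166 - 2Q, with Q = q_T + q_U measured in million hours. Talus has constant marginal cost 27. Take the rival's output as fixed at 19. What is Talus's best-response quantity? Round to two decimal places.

25.25

With the rival's output fixed at 19, Talus's profit is π_T = (166 - 2·19 - 2q_T)q_T - (27q_T) = (128 - 2q_T)q_T - (27q_T).
∂π_T/∂q_T = 101 - 4q_T = 0, so q_T = 101/4.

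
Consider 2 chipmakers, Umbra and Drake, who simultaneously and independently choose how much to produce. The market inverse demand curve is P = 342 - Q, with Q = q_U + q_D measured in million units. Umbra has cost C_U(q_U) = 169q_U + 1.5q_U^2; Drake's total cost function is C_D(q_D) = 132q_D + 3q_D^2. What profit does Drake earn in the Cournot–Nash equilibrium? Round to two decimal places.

2022.69

Umbra's profit: π_U = (342 - Q)q_U - (169q_U + (3/2)q_U²). Setting ∂π_U/∂q_U = 0: 173 - 5q_U - (q_D) = 0.
Drake's profit: π_D = (342 - Q)q_D - (132q_D + 3q_D²). Setting ∂π_D/∂q_D = 0: 210 - 8q_D - (q_U) = 0.
So q_U = (173 - q_D)/5 and q_D = (210 - q_U)/8.
Solving the pair: q_U = 1174/39, q_D = 877/39.
Price P = 342 - 52.5897 = 289.4103.
Drake's profit: 289.4103·(877/39) - 132·(877/39) - 3(877/39)² = 2022.6930.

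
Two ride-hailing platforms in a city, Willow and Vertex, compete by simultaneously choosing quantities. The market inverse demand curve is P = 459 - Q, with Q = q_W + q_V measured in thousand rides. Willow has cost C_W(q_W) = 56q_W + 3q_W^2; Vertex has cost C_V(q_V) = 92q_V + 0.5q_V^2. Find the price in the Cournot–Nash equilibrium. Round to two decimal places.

Willow's profit: π_W = (459 - Q)q_W - (56q_W + 3q_W²). Setting ∂π_W/∂q_W = 0: 403 - 8q_W - (q_V) = 0.
Vertex's profit: π_V = (459 - Q)q_V - (92q_V + (1/2)q_V²). Setting ∂π_V/∂q_V = 0: 367 - 3q_V - (q_W) = 0.
Best responses: q_W = (403 - q_V)/8, q_V = (367 - q_W)/3.
Solving the pair: q_W = 842/23, q_V = 110.1304.
Total output Q = 146.7391, so price P = 459 - 146.7391 = 312.2609.

312.26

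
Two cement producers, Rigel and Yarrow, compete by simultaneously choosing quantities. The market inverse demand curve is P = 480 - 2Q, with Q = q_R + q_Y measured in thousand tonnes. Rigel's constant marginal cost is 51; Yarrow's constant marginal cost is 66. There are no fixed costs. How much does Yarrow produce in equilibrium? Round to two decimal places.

66.50

Rigel's profit: π_R = (480 - 2Q)q_R - (51q_R). Setting ∂π_R/∂q_R = 0: 429 - 4q_R - 2(q_Y) = 0.
Yarrow's first-order condition: 414 - 4q_Y - 2(q_R) = 0.
So q_R = (429 - 2q_Y)/4 and q_Y = (414 - 2q_R)/4.
Substituting one into the other gives q_R = 74 and q_Y = 133/2.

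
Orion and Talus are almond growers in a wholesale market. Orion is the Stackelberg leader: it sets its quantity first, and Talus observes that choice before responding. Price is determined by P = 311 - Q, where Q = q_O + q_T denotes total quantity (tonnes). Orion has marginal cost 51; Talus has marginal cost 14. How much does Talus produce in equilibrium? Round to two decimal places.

The follower Talus best-responds to any q_O: π_T = (311 - Q)q_T - 14q_T.
∂π_T/∂q_T = 297 - q_O - 2q_T = 0 gives the reaction function q_T = (297 - q_O)/2.
Orion substitutes q_T(q_O) into its own profit: π_O = q_O(311 - q_O - (297 - q_O)/2) - 51q_O = (325/2 - (1/2)q_O)q_O - 51q_O.
The leader's first-order condition 223/2 - q_O = 0 yields q_O = 223/2.
Then q_T = (297 - 223/2)/2 = 371/4.

92.75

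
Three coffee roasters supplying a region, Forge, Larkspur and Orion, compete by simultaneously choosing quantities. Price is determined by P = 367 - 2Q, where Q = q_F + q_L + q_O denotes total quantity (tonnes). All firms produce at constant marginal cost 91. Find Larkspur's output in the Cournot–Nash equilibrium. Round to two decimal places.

34.50

Each firm earns π_i = (367 - 2Q)q_i - 91q_i.
Setting ∂π_i/∂q_i = 0 with rivals' quantities fixed: 276 - 4q_i - 2·Σ_{j≠i} q_j = 0.
By symmetry each firm produces the same amount; substituting Σ_{j≠i} q_j = 2q_i yields q_i = 276/8 = 69/2.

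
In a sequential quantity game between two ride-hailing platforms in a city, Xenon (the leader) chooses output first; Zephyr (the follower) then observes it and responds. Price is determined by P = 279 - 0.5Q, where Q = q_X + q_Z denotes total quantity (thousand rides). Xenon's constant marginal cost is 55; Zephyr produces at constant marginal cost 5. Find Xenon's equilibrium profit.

Solve by backward induction. Given q_X, the follower Zephyr maximises π_Z = (279 - (1/2)q_X - (1/2)q_Z)q_Z - 5q_Z.
∂π_Z/∂q_Z = 274 - (1/2)q_X - q_Z = 0 gives the reaction function q_Z = (274 - (1/2)q_X).
Xenon substitutes q_Z(q_X) into its own profit: π_X = q_X(279 - (1/2)q_X - (274 - (1/2)q_X)/2) - 55q_X = (142 - (1/4)q_X)q_X - 55q_X.
Maximising: ∂π_X/∂q_X = 87 - (1/2)q_X = 0, giving q_X = 174.
Then q_Z = (274 - (1/2)·174) = 187.
Price P = 279 - (1/2)·361 = 197/2.
Xenon's profit: (197/2 - 55)·174 = 7569.

7569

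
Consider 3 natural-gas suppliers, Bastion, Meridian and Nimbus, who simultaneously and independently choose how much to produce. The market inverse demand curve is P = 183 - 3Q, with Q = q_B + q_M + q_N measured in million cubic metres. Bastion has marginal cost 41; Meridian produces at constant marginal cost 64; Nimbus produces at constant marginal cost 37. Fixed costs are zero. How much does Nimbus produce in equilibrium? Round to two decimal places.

14.75

Bastion's profit: π_B = (183 - 3Q)q_B - (41q_B). Setting ∂π_B/∂q_B = 0: 142 - 6q_B - 3(q_M + q_N) = 0.
Meridian's profit: π_M = (183 - 3Q)q_M - (64q_M). Setting ∂π_M/∂q_M = 0: 119 - 6q_M - 3(q_B + q_N) = 0.
Nimbus's first-order condition: 146 - 6q_N - 3(q_B + q_M) = 0.
Adding the 3 first-order conditions: 407 − 12Q = 0, so Q = 407/12.
Back-substituting: q_B = (142 − 407/4)/3 = 161/12, q_M = (119 − 407/4)/3 = 23/4, q_N = (146 − 407/4)/3 = 59/4.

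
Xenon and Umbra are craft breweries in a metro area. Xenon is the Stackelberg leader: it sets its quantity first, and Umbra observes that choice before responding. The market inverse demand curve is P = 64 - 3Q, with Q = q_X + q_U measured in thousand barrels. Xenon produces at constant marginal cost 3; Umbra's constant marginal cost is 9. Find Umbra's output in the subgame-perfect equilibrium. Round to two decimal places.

3.58

Solve by backward induction. Given q_X, the follower Umbra maximises π_U = (64 - 3q_X - 3q_U)q_U - 9q_U.
Setting the follower's marginal profit to zero, 55 - 3q_X - 6q_U = 0, i.e. q_U = (55 - 3q_X)/6.
The leader anticipates this reaction. Substituting into P = 64 - 3Q gives P = 73/2 - (3/2)q_X, so π_X = (73/2 - (3/2)q_X)q_X - 3q_X.
Leader FOC: 67/2 - 3q_X = 0, so q_X = 67/6.
Then q_U = (55 - 3·(67/6))/6 = 43/12.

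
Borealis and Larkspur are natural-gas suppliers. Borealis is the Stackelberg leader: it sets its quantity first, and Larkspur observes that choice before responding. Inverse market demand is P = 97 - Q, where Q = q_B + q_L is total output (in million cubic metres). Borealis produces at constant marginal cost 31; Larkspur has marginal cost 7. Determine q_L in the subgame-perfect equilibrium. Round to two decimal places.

The follower Larkspur best-responds to any q_B: π_L = (97 - Q)q_L - 7q_L.
∂π_L/∂q_L = 90 - q_B - 2q_L = 0 gives the reaction function q_L = (90 - q_B)/2.
The leader anticipates this reaction. Substituting into P = 97 - Q gives P = 52 - (1/2)q_B, so π_B = (52 - (1/2)q_B)q_B - 31q_B.
Maximising: ∂π_B/∂q_B = 21 - q_B = 0, giving q_B = 21.
Then q_L = (90 - 21)/2 = 69/2.

34.50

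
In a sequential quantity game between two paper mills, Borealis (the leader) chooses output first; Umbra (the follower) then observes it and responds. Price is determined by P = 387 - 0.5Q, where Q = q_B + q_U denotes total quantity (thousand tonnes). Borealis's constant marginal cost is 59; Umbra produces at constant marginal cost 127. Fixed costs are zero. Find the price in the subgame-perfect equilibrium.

The follower Umbra best-responds to any q_B: π_U = (387 - 0.5Q)q_U - 127q_U.
∂π_U/∂q_U = 260 - (1/2)q_B - q_U = 0 gives the reaction function q_U = (260 - (1/2)q_B).
The leader anticipates this reaction. Substituting into P = 387 - 0.5Q gives P = 257 - (1/4)q_B, so π_B = (257 - (1/4)q_B)q_B - 59q_B.
The leader's first-order condition 198 - (1/2)q_B = 0 yields q_B = 396.
Then q_U = (260 - (1/2)·396) = 62.
Total output Q = 458, so price P = 387 - (1/2)·458 = 158.

158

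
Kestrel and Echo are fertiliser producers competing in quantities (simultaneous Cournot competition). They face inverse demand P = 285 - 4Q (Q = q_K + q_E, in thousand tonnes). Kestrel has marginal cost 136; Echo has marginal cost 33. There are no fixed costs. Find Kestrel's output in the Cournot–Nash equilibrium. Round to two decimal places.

Kestrel's profit: π_K = (285 - 4Q)q_K - (136q_K). Setting ∂π_K/∂q_K = 0: 149 - 8q_K - 4(q_E) = 0.
Echo's profit: π_E = (285 - 4Q)q_E - (33q_E). Setting ∂π_E/∂q_E = 0: 252 - 8q_E - 4(q_K) = 0.
So q_K = (149 - 4q_E)/8 and q_E = (252 - 4q_K)/8.
Solving the pair: q_K = 23/6, q_E = 355/12.

3.83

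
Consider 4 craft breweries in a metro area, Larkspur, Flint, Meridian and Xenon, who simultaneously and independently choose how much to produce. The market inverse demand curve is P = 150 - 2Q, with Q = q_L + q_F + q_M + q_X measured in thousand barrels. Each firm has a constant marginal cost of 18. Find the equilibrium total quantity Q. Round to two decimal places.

52.80

Each firm earns π_i = (150 - 2Q)q_i - 18q_i.
Setting ∂π_i/∂q_i = 0 with rivals' quantities fixed: 132 - 4q_i - 2·Σ_{j≠i} q_j = 0.
With identical firms every q_j equals q_i, so Σ_{j≠i} q_j = 3q_i and 132 = 10q_i, giving q_i = 66/5.
Total output Q = 66/5 + 66/5 + 66/5 + 66/5 = 264/5.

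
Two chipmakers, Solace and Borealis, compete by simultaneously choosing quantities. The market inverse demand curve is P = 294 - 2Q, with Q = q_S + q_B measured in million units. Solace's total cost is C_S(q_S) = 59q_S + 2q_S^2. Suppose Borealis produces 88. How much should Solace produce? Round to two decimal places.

7.38

With the rival's output fixed at 88, Solace's profit is π_S = (294 - 2·88 - 2q_S)q_S - (59q_S + 2q_S²) = (118 - 2q_S)q_S - (59q_S + 2q_S²).
∂π_S/∂q_S = 59 - 8q_S = 0, so q_S = 59/8.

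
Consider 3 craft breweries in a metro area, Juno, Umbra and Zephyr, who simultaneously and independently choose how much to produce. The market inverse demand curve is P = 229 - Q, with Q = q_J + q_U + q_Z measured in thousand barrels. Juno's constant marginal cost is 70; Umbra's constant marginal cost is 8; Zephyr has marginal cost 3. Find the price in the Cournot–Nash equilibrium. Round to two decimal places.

Juno's profit: π_J = (229 - Q)q_J - (70q_J). Setting ∂π_J/∂q_J = 0: 159 - 2q_J - (q_U + q_Z) = 0.
Umbra's first-order condition: 221 - 2q_U - (q_J + q_Z) = 0.
Zephyr's profit: π_Z = (229 - Q)q_Z - (3q_Z). Setting ∂π_Z/∂q_Z = 0: 226 - 2q_Z - (q_J + q_U) = 0.
Summing all 3 equations gives 606 − 4Q = 0, hence Q = 303/2.
Back-substituting: q_J = (159 − 303/2) = 15/2, q_U = (221 − 303/2) = 139/2, q_Z = (226 − 303/2) = 149/2.
Total output Q = 303/2, so price P = 229 - 303/2 = 155/2.

77.50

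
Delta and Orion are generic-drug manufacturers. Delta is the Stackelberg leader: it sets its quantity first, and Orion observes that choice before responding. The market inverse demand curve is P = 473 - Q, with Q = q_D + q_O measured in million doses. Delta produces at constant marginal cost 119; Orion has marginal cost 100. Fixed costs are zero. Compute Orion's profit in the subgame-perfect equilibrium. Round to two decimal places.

Solve by backward induction. Given q_D, the follower Orion maximises π_O = (473 - q_D - q_O)q_O - 100q_O.
∂π_O/∂q_O = 373 - q_D - 2q_O = 0 gives the reaction function q_O = (373 - q_D)/2.
Delta substitutes q_O(q_D) into its own profit: π_D = q_D(473 - q_D - (373 - q_D)/2) - 119q_D = (573/2 - (1/2)q_D)q_D - 119q_D.
Leader FOC: 335/2 - q_D = 0, so q_D = 335/2.
Then q_O = (373 - 335/2)/2 = 411/4.
Price P = 473 - 1081/4 = 811/4.
Orion's profit: (811/4 - 100)·(411/4) = 10557.5625.

10557.56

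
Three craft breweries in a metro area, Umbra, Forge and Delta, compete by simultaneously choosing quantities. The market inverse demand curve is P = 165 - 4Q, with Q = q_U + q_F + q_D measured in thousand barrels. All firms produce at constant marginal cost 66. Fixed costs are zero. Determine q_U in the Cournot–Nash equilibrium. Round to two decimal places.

Each firm earns π_i = (165 - 4Q)q_i - 66q_i.
Setting ∂π_i/∂q_i = 0 with rivals' quantities fixed: 99 - 8q_i - 4·Σ_{j≠i} q_j = 0.
By symmetry each firm produces the same amount; substituting Σ_{j≠i} q_j = 2q_i yields q_i = 99/16.

6.19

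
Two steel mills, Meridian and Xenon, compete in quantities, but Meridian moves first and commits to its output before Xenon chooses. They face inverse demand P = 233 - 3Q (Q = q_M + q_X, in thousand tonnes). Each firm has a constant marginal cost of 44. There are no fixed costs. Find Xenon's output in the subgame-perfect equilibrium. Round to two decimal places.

Solve by backward induction. Given q_M, the follower Xenon maximises π_X = (233 - 3q_M - 3q_X)q_X - 44q_X.
Setting the follower's marginal profit to zero, 189 - 3q_M - 6q_X = 0, i.e. q_X = (189 - 3q_M)/6.
Meridian substitutes q_X(q_M) into its own profit: π_M = q_M(233 - 3q_M - (189 - 3q_M)/2) - 44q_M = (277/2 - (3/2)q_M)q_M - 44q_M.
Leader FOC: 189/2 - 3q_M = 0, so q_M = 63/2.
Then q_X = (189 - 3·(63/2))/6 = 63/4.

15.75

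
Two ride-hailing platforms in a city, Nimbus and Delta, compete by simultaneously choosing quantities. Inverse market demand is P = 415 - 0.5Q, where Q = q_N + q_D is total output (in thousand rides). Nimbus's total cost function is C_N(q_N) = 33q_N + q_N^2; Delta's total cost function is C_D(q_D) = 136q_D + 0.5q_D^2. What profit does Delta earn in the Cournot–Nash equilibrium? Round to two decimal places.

12622.03

Nimbus's profit: π_N = (415 - 0.5Q)q_N - (33q_N + q_N²). Setting ∂π_N/∂q_N = 0: 382 - 3q_N - (1/2)(q_D) = 0.
Delta's profit: π_D = (415 - 0.5Q)q_D - (136q_D + (1/2)q_D²). Setting ∂π_D/∂q_D = 0: 279 - 2q_D - (1/2)(q_N) = 0.
Best responses: q_N = (382 - (1/2)q_D)/3, q_D = (279 - (1/2)q_N)/2.
Substituting one into the other gives q_N = 108.6087 and q_D = 112.3478.
Price P = 415 - (1/2)·220.9565 = 304.5217.
Delta's profit: 304.5217·112.3478 - 136·112.3478 - (1/2)·112.3478² = 12622.0340.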